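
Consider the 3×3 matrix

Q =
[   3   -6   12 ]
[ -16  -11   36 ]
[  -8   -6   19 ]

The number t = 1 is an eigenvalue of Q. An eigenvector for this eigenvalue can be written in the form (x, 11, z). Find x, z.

We need (Q - 1I)v = 0.
Q - 1I = [[2, -6, 12], [-16, -12, 36], [-8, -6, 18]].
Row 1: (2)·x + (-6)·11 + (12)·z = 0
Row 2: (-16)·x + (-12)·11 + (36)·z = 0
Row 3: (-8)·x + (-6)·11 + (18)·z = 0
Solving gives x = 3, z = 5.
Check: Q·(3, 11, 5) = (3, 11, 5) = 1·(3, 11, 5).

3, 5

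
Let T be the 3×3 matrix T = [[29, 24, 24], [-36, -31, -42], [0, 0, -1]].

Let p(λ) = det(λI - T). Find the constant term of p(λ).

-35

p(λ) = λ^3 + 3λ^2 - 33λ - 35.
The constant term is -35.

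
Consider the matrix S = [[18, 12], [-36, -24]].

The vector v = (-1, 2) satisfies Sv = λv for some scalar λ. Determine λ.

-6

Compute Sv: S·(-1, 2) = (6, -12).
Since Sv = λv, compare component 1: 6 = λ·-1, so λ = -6.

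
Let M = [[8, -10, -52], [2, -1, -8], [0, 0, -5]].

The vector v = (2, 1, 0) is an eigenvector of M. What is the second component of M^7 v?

2187

First find the eigenvalue: Mv = (6, 3, 0) = 3·(2, 1, 0), so λ = 3.
Then M^7 v = λ^7·v = 3^7·(2, 1, 0) = 2187·(2, 1, 0) = (4374, 2187, 0).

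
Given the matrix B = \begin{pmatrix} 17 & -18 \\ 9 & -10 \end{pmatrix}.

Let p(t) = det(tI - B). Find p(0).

-8

p(0) = det(0·I − B) = det(−B) = (−1)^2·det(B).
det(B) = -8, so p(0) = -8.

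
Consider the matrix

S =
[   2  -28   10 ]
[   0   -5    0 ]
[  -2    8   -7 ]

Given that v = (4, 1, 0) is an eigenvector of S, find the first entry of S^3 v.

First find the eigenvalue: Sv = (-20, -5, 0) = -5·(4, 1, 0), so λ = -5.
Then S^3 v = λ^3·v = (-5)^3·(4, 1, 0) = -125·(4, 1, 0) = (-500, -125, 0).

-500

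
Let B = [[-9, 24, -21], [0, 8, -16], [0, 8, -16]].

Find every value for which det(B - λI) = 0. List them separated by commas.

-9, -8, 0

Compute the characteristic polynomial p(s) = det(sI - B).
Expanding the 3×3 determinant: p(s) = s^3 + 17s^2 + 72s.
Since p(-8) = 0, s = -8 is a root.
Dividing by (s + 8) leaves s^2 + 9s.
The quadratic factors as (s + 9)·s.
Eigenvalues: -9, -8, 0.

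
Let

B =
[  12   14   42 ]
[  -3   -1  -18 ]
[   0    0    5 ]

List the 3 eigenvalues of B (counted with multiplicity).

Set up det(rI - B) = 0.
Expanding the 3×3 determinant: p(r) = r^3 - 16r^2 + 85r - 150.
Try r = 6: p(6) = 0, so 6 is a root.
Dividing by (r - 6) leaves r^2 - 10r + 25.
The quadratic factor is (r - 5)^2.
Eigenvalues: 5, 5, 6.

5, 5, 6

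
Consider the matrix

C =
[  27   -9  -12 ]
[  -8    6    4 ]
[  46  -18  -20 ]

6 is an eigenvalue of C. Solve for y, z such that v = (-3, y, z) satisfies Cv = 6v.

1, -6

We need (C - 6I)v = 0.
C - 6I = [[21, -9, -12], [-8, 0, 4], [46, -18, -26]].
Row 1: (21)·-3 + (-9)·y + (-12)·z = 0
Row 2: (-8)·-3 + (0)·y + (4)·z = 0
Row 3: (46)·-3 + (-18)·y + (-26)·z = 0
Solving gives y = 1, z = -6.
Check: C·(-3, 1, -6) = (-18, 6, -36) = 6·(-3, 1, -6).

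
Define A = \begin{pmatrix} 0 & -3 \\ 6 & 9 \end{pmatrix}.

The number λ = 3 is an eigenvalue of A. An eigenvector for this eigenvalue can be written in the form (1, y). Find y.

-1

We need (A - 3I)v = 0.
A - 3I = [[-3, -3], [6, 6]].
Row 1: (-3)·1 + (-3)·y = 0
Row 2: (6)·1 + (6)·y = 0
Solving gives y = -1.
Check: A·(1, -1) = (3, -3) = 3·(1, -1).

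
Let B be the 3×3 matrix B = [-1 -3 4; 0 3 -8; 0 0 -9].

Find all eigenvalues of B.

-9, -1, 3

B is upper triangular, so its eigenvalues are the diagonal entries.
Diagonal: -1, 3, -9.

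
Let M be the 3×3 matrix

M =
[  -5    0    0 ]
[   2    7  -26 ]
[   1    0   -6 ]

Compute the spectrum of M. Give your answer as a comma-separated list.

The characteristic polynomial is p(λ) = det(λI - M).
Cofactor expansion gives p(λ) = λ^3 + 4λ^2 - 47λ - 210.
Try λ = -6: p(-6) = 0, so -6 is a root.
Factor out (λ + 6): p(λ) = (λ + 6)·(λ^2 - 2λ - 35).
The quadratic factors as (λ + 5)·(λ - 7).
Eigenvalues: -6, -5, 7.

-6, -5, 7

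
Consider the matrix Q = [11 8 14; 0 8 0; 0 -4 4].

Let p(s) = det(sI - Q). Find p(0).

p(0) = det(0·I − Q) = det(−Q) = (−1)^3·det(Q).
det(Q) = 352, so p(0) = -352.

-352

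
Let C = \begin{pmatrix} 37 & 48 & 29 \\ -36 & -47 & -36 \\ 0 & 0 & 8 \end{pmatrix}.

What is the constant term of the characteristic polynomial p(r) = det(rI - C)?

88

p(0) = det(0·I − C) = det(−C) = (−1)^3·det(C).
det(C) = -88, so p(0) = 88.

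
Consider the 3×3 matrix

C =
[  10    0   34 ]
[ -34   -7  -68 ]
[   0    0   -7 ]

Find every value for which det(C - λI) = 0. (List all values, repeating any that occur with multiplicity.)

The characteristic polynomial is p(r) = det(rI - C).
Cofactor expansion gives p(r) = r^3 + 4r^2 - 91r - 490.
Rational-root test: r = -7 gives p(-7) = 0.
Dividing by (r + 7) leaves r^2 - 3r - 70.
The quadratic factors as (r + 7)·(r - 10).
Eigenvalues: -7, -7, 10.

-7, -7, 10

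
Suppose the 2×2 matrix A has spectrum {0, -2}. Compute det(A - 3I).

If A has eigenvalues 0, -2, then A - 3I has eigenvalues -3, -5.
det(A - 3I) = (-3) · (-5) = 15.

15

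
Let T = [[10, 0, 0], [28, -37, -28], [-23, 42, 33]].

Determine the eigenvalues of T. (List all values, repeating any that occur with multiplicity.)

Compute the characteristic polynomial p(t) = det(tI - T).
Expanding along the first row, p(t) = t^3 - 6t^2 - 85t + 450.
Since p(5) = 0, t = 5 is a root.
Factor out (t - 5): p(t) = (t - 5)·(t^2 - t - 90).
The quadratic factors as (t + 9)·(t - 10).
Eigenvalues: -9, 5, 10.

-9, 5, 10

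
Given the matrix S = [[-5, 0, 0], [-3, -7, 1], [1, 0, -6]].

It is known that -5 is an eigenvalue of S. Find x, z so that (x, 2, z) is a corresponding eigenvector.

-2, -2

We need (S + 5I)v = 0.
S + 5I = [[0, 0, 0], [-3, -2, 1], [1, 0, -1]].
Row 1: (0)·x + (0)·2 + (0)·z = 0
Row 2: (-3)·x + (-2)·2 + (1)·z = 0
Row 3: (1)·x + (0)·2 + (-1)·z = 0
Solving gives x = -2, z = -2.
Check: S·(-2, 2, -2) = (10, -10, 10) = -5·(-2, 2, -2).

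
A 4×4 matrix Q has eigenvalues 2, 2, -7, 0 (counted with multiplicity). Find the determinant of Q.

det(Q) is the product of the eigenvalues: (2) · (2) · (-7) · (0) = 0.

0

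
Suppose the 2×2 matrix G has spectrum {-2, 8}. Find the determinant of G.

det(G) is the product of the eigenvalues: (-2) · (8) = -16.

-16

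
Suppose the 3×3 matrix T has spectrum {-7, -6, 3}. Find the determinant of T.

126

det(T) is the product of the eigenvalues: (-7) · (-6) · (3) = 126.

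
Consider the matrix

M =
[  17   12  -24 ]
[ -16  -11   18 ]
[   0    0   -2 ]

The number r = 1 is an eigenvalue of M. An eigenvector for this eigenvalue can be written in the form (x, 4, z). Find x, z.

We need (M - 1I)v = 0.
M - 1I = [[16, 12, -24], [-16, -12, 18], [0, 0, -3]].
Row 1: (16)·x + (12)·4 + (-24)·z = 0
Row 2: (-16)·x + (-12)·4 + (18)·z = 0
Row 3: (0)·x + (0)·4 + (-3)·z = 0
Solving gives x = -3, z = 0.
Check: M·(-3, 4, 0) = (-3, 4, 0) = 1·(-3, 4, 0).

-3, 0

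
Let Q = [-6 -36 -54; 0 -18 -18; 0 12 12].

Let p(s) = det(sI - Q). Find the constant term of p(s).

0

p(s) = s^3 + 12s^2 + 36s.
The constant term is 0.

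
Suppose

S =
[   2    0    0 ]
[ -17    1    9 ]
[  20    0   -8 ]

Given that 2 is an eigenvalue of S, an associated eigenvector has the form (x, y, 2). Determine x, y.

We need (S - 2I)v = 0.
S - 2I = [[0, 0, 0], [-17, -1, 9], [20, 0, -10]].
Row 1: (0)·x + (0)·y + (0)·2 = 0
Row 2: (-17)·x + (-1)·y + (9)·2 = 0
Row 3: (20)·x + (0)·y + (-10)·2 = 0
Solving gives x = 1, y = 1.
Check: S·(1, 1, 2) = (2, 2, 4) = 2·(1, 1, 2).

1, 1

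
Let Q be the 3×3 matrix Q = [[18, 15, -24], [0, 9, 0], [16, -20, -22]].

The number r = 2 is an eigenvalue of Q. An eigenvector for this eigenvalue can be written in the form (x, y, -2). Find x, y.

We need (Q - 2I)v = 0.
Q - 2I = [[16, 15, -24], [0, 7, 0], [16, -20, -24]].
Row 1: (16)·x + (15)·y + (-24)·-2 = 0
Row 2: (0)·x + (7)·y + (0)·-2 = 0
Row 3: (16)·x + (-20)·y + (-24)·-2 = 0
Solving gives x = -3, y = 0.
Check: Q·(-3, 0, -2) = (-6, 0, -4) = 2·(-3, 0, -2).

-3, 0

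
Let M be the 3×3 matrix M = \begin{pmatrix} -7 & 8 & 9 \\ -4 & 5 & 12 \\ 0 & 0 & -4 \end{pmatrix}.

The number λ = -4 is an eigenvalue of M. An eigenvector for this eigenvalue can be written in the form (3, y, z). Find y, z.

0, 1

We need (M + 4I)v = 0.
M + 4I = [[-3, 8, 9], [-4, 9, 12], [0, 0, 0]].
Row 1: (-3)·3 + (8)·y + (9)·z = 0
Row 2: (-4)·3 + (9)·y + (12)·z = 0
Row 3: (0)·3 + (0)·y + (0)·z = 0
Solving gives y = 0, z = 1.
Check: M·(3, 0, 1) = (-12, 0, -4) = -4·(3, 0, 1).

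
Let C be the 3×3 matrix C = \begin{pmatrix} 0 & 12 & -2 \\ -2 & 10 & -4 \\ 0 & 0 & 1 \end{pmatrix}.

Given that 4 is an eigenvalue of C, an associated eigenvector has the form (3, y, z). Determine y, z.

1, 0

We need (C - 4I)v = 0.
C - 4I = [[-4, 12, -2], [-2, 6, -4], [0, 0, -3]].
Row 1: (-4)·3 + (12)·y + (-2)·z = 0
Row 2: (-2)·3 + (6)·y + (-4)·z = 0
Row 3: (0)·3 + (0)·y + (-3)·z = 0
Solving gives y = 1, z = 0.
Check: C·(3, 1, 0) = (12, 4, 0) = 4·(3, 1, 0).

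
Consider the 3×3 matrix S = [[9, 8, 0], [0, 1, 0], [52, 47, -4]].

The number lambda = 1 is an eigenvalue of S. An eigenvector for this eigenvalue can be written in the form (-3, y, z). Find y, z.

We need (S - 1I)v = 0.
S - 1I = [[8, 8, 0], [0, 0, 0], [52, 47, -5]].
Row 1: (8)·-3 + (8)·y + (0)·z = 0
Row 2: (0)·-3 + (0)·y + (0)·z = 0
Row 3: (52)·-3 + (47)·y + (-5)·z = 0
Solving gives y = 3, z = -3.
Check: S·(-3, 3, -3) = (-3, 3, -3) = 1·(-3, 3, -3).

3, -3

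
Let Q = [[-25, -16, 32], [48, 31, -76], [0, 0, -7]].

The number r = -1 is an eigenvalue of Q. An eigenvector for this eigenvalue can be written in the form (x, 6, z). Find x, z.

-4, 0

We need (Q + 1I)v = 0.
Q + 1I = [[-24, -16, 32], [48, 32, -76], [0, 0, -6]].
Row 1: (-24)·x + (-16)·6 + (32)·z = 0
Row 2: (48)·x + (32)·6 + (-76)·z = 0
Row 3: (0)·x + (0)·6 + (-6)·z = 0
Solving gives x = -4, z = 0.
Check: Q·(-4, 6, 0) = (4, -6, 0) = -1·(-4, 6, 0).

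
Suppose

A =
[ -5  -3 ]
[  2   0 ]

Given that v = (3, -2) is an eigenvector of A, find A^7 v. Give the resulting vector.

First find the eigenvalue: Av = (-9, 6) = -3·(3, -2), so λ = -3.
Then A^7 v = λ^7·v = (-3)^7·(3, -2) = -2187·(3, -2) = (-6561, 4374).

(-6561, 4374)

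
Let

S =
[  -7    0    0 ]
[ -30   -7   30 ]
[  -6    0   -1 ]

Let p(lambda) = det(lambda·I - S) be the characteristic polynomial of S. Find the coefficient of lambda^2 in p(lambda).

The coefficient of lambda^2 of det(lambda·I - S) is −trace(S).
trace(S) = (-7) + (-7) + (-1) = -15, so the coefficient is 15.

15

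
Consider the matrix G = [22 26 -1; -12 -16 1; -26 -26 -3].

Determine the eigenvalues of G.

-4, -3, 10

Set up det(rI - G) = 0.
Cofactor expansion gives p(r) = r^3 - 3r^2 - 58r - 120.
Try r = 10: p(10) = 0, so 10 is a root.
Factor out (r - 10): p(r) = (r - 10)·(r^2 + 7r + 12).
The quadratic factors as (r + 4)·(r + 3).
Eigenvalues: -4, -3, 10.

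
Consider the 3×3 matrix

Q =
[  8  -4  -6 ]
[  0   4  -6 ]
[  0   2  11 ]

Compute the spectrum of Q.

7, 8, 8

The characteristic polynomial is p(λ) = det(λI - Q).
Expanding the 3×3 determinant: p(λ) = λ^3 - 23λ^2 + 176λ - 448.
Try λ = 7: p(7) = 0, so 7 is a root.
Factor out (λ - 7): p(λ) = (λ - 7)·(λ^2 - 16λ + 64).
The quadratic factor is (λ - 8)^2.
Eigenvalues: 7, 8, 8.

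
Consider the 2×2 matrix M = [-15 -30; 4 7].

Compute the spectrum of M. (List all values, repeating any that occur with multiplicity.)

det(M - λI) = (-15 - λ)(7 - λ) - (-30)·(4) = λ^2 + 8λ + 15.
This factors as (λ + 5)·(λ + 3) = 0.
Eigenvalues: -5, -3.

-5, -3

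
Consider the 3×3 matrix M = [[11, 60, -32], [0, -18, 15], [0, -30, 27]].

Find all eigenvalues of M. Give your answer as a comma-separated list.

-3, 11, 12

Set up det(μI - M) = 0.
Expanding the 3×3 determinant: p(μ) = μ^3 - 20μ^2 + 63μ + 396.
Rational-root test: μ = -3 gives p(-3) = 0.
Dividing by (μ + 3) leaves μ^2 - 23μ + 132.
The quadratic factors as (μ - 11)·(μ - 12).
Eigenvalues: -3, 11, 12.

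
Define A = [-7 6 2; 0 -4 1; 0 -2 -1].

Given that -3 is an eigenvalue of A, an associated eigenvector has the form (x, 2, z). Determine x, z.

4, 2

We need (A + 3I)v = 0.
A + 3I = [[-4, 6, 2], [0, -1, 1], [0, -2, 2]].
Row 1: (-4)·x + (6)·2 + (2)·z = 0
Row 2: (0)·x + (-1)·2 + (1)·z = 0
Row 3: (0)·x + (-2)·2 + (2)·z = 0
Solving gives x = 4, z = 2.
Check: A·(4, 2, 2) = (-12, -6, -6) = -3·(4, 2, 2).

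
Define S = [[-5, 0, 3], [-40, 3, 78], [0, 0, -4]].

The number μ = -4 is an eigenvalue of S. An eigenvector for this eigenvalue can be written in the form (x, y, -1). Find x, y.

We need (S + 4I)v = 0.
S + 4I = [[-1, 0, 3], [-40, 7, 78], [0, 0, 0]].
Row 1: (-1)·x + (0)·y + (3)·-1 = 0
Row 2: (-40)·x + (7)·y + (78)·-1 = 0
Row 3: (0)·x + (0)·y + (0)·-1 = 0
Solving gives x = -3, y = -6.
Check: S·(-3, -6, -1) = (12, 24, 4) = -4·(-3, -6, -1).

-3, -6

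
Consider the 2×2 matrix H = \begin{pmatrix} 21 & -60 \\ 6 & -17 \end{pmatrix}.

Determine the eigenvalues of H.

1, 3

det(H - lambda·I) = (21 - lambda)(-17 - lambda) - (-60)·(6) = lambda^2 - 4·lambda + 3.
This factors as (lambda - 1)·(lambda - 3) = 0.
Eigenvalues: 1, 3.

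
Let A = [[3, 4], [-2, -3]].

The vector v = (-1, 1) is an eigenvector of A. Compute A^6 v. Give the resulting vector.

First find the eigenvalue: Av = (1, -1) = -1·(-1, 1), so λ = -1.
Then A^6 v = λ^6·v = (-1)^6·(-1, 1) = 1·(-1, 1) = (-1, 1).

(-1, 1)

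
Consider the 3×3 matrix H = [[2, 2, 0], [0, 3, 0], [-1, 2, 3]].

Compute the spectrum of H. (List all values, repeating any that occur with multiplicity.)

2, 3, 3

The characteristic polynomial is p(lambda) = det(lambda·I - H).
Expanding the 3×3 determinant: p(lambda) = lambda^3 - 8·lambda^2 + 21·lambda - 18.
Since p(2) = 0, lambda = 2 is a root.
Factor out (lambda - 2): p(lambda) = (lambda - 2)·(lambda^2 - 6·lambda + 9).
The quadratic factor is (lambda - 3)^2.
Eigenvalues: 2, 3, 3.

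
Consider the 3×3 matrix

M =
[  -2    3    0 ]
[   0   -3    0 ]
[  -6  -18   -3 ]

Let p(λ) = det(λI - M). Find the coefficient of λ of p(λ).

p(λ) = λ^3 + 8λ^2 + 21λ + 18.
The coefficient of λ is 21.

21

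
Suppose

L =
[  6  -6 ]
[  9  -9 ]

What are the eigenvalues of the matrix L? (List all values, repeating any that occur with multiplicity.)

det(L - λI) = (6 - λ)(-9 - λ) - (-6)·(9) = λ^2 + 3λ.
This factors as (λ + 3)·λ = 0.
Eigenvalues: -3, 0.

-3, 0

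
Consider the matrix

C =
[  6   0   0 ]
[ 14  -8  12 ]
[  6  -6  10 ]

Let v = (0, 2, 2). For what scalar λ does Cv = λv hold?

Compute Cv: C·(0, 2, 2) = (0, 8, 8).
Since Cv = λv, compare component 2: 8 = λ·2, so λ = 4.

4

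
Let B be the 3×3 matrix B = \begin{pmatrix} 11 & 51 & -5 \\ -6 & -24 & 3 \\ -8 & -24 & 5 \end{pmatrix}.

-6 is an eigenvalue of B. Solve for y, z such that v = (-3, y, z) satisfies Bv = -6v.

1, 0

We need (B + 6I)v = 0.
B + 6I = [[17, 51, -5], [-6, -18, 3], [-8, -24, 11]].
Row 1: (17)·-3 + (51)·y + (-5)·z = 0
Row 2: (-6)·-3 + (-18)·y + (3)·z = 0
Row 3: (-8)·-3 + (-24)·y + (11)·z = 0
Solving gives y = 1, z = 0.
Check: B·(-3, 1, 0) = (18, -6, 0) = -6·(-3, 1, 0).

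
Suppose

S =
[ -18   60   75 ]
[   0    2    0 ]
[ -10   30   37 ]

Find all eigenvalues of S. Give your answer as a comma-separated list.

Compute the characteristic polynomial p(r) = det(rI - S).
Expanding along the first row, p(r) = r^3 - 21r^2 + 122r - 168.
Try r = 2: p(2) = 0, so 2 is a root.
Factor out (r - 2): p(r) = (r - 2)·(r^2 - 19r + 84).
The quadratic factors as (r - 7)·(r - 12).
Eigenvalues: 2, 7, 12.

2, 7, 12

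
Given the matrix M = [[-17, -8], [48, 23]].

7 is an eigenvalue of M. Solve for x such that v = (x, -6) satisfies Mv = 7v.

We need (M - 7I)v = 0.
M - 7I = [[-24, -8], [48, 16]].
Row 1: (-24)·x + (-8)·-6 = 0
Row 2: (48)·x + (16)·-6 = 0
Solving gives x = 2.
Check: M·(2, -6) = (14, -42) = 7·(2, -6).

2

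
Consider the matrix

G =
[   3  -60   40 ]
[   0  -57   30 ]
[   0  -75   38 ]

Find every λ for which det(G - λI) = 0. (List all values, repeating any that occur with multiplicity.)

Set up det(rI - G) = 0.
Expanding along the first row, p(r) = r^3 + 16r^2 + 27r - 252.
Rational-root test: r = -12 gives p(-12) = 0.
Factor out (r + 12): p(r) = (r + 12)·(r^2 + 4r - 21).
The quadratic factors as (r + 7)·(r - 3).
Eigenvalues: -12, -7, 3.

-12, -7, 3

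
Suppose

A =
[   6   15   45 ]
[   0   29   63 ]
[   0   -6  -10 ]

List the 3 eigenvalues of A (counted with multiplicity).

The characteristic polynomial is p(μ) = det(μI - A).
Cofactor expansion gives p(μ) = μ^3 - 25μ^2 + 202μ - 528.
Since p(11) = 0, μ = 11 is a root.
Dividing by (μ - 11) leaves μ^2 - 14μ + 48.
The quadratic factors as (μ - 6)·(μ - 8).
Eigenvalues: 6, 8, 11.

6, 8, 11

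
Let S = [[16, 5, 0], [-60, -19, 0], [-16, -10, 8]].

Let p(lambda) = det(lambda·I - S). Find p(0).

p(0) = det(0·I − S) = det(−S) = (−1)^3·det(S).
det(S) = -32, so p(0) = 32.

32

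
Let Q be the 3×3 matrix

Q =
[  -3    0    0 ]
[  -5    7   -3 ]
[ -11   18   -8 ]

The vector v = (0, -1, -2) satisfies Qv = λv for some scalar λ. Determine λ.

1

Compute Qv: Q·(0, -1, -2) = (0, -1, -2).
Since Qv = λv, compare component 2: -1 = λ·-1, so λ = 1.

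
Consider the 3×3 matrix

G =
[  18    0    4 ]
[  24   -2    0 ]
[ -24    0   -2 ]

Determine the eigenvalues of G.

-2, 6, 10

Compute the characteristic polynomial p(λ) = det(λI - G).
Expanding the 3×3 determinant: p(λ) = λ^3 - 14λ^2 + 28λ + 120.
Rational-root test: λ = 10 gives p(10) = 0.
Factor out (λ - 10): p(λ) = (λ - 10)·(λ^2 - 4λ - 12).
The quadratic factors as (λ + 2)·(λ - 6).
Eigenvalues: -2, 6, 10.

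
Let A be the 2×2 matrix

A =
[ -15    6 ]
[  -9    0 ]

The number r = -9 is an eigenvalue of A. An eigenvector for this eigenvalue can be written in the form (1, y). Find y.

We need (A + 9I)v = 0.
A + 9I = [[-6, 6], [-9, 9]].
Row 1: (-6)·1 + (6)·y = 0
Row 2: (-9)·1 + (9)·y = 0
Solving gives y = 1.
Check: A·(1, 1) = (-9, -9) = -9·(1, 1).

1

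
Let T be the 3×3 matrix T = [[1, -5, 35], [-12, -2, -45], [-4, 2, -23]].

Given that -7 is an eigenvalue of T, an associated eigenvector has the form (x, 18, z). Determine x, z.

We need (T + 7I)v = 0.
T + 7I = [[8, -5, 35], [-12, 5, -45], [-4, 2, -16]].
Row 1: (8)·x + (-5)·18 + (35)·z = 0
Row 2: (-12)·x + (5)·18 + (-45)·z = 0
Row 3: (-4)·x + (2)·18 + (-16)·z = 0
Solving gives x = -15, z = 6.
Check: T·(-15, 18, 6) = (105, -126, -42) = -7·(-15, 18, 6).

-15, 6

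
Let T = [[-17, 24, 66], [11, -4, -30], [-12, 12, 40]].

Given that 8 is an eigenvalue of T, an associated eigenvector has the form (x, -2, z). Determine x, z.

We need (T - 8I)v = 0.
T - 8I = [[-25, 24, 66], [11, -12, -30], [-12, 12, 32]].
Row 1: (-25)·x + (24)·-2 + (66)·z = 0
Row 2: (11)·x + (-12)·-2 + (-30)·z = 0
Row 3: (-12)·x + (12)·-2 + (32)·z = 0
Solving gives x = 6, z = 3.
Check: T·(6, -2, 3) = (48, -16, 24) = 8·(6, -2, 3).

6, 3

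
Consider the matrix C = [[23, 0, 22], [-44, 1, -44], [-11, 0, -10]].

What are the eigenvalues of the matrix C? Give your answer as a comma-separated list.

The characteristic polynomial is p(lambda) = det(lambda·I - C).
Expanding along the first row, p(lambda) = lambda^3 - 14·lambda^2 + 25·lambda - 12.
Try lambda = 1: p(1) = 0, so 1 is a root.
Dividing by (lambda - 1) leaves lambda^2 - 13·lambda + 12.
The quadratic factors as (lambda - 1)·(lambda - 12).
Eigenvalues: 1, 1, 12.

1, 1, 12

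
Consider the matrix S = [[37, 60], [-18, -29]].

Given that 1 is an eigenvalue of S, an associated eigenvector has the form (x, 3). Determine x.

-5

We need (S - 1I)v = 0.
S - 1I = [[36, 60], [-18, -30]].
Row 1: (36)·x + (60)·3 = 0
Row 2: (-18)·x + (-30)·3 = 0
Solving gives x = -5.
Check: S·(-5, 3) = (-5, 3) = 1·(-5, 3).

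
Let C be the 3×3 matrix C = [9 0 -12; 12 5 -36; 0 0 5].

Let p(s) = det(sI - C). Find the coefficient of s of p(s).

115

p(s) = s^3 - 19s^2 + 115s - 225.
The coefficient of s is 115.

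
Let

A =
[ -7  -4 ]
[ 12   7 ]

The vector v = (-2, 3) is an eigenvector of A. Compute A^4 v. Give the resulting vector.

(-2, 3)

First find the eigenvalue: Av = (2, -3) = -1·(-2, 3), so λ = -1.
Then A^4 v = λ^4·v = (-1)^4·(-2, 3) = 1·(-2, 3) = (-2, 3).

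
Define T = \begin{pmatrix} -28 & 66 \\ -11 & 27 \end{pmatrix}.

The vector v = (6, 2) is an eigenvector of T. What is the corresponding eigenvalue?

Compute Tv: T·(6, 2) = (-36, -12).
Since Tv = λv, compare component 1: -36 = λ·6, so λ = -6.

-6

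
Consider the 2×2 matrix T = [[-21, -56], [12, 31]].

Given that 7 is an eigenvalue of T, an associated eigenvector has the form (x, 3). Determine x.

-6

We need (T - 7I)v = 0.
T - 7I = [[-28, -56], [12, 24]].
Row 1: (-28)·x + (-56)·3 = 0
Row 2: (12)·x + (24)·3 = 0
Solving gives x = -6.
Check: T·(-6, 3) = (-42, 21) = 7·(-6, 3).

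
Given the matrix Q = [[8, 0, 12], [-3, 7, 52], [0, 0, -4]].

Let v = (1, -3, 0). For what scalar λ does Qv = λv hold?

8

Compute Qv: Q·(1, -3, 0) = (8, -24, 0).
Since Qv = λv, compare component 1: 8 = λ·1, so λ = 8.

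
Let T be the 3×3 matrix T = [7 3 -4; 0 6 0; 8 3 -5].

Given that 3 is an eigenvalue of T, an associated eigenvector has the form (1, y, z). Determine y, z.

0, 1

We need (T - 3I)v = 0.
T - 3I = [[4, 3, -4], [0, 3, 0], [8, 3, -8]].
Row 1: (4)·1 + (3)·y + (-4)·z = 0
Row 2: (0)·1 + (3)·y + (0)·z = 0
Row 3: (8)·1 + (3)·y + (-8)·z = 0
Solving gives y = 0, z = 1.
Check: T·(1, 0, 1) = (3, 0, 3) = 3·(1, 0, 1).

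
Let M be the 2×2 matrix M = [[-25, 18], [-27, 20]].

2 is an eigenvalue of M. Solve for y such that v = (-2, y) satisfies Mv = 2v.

We need (M - 2I)v = 0.
M - 2I = [[-27, 18], [-27, 18]].
Row 1: (-27)·-2 + (18)·y = 0
Row 2: (-27)·-2 + (18)·y = 0
Solving gives y = -3.
Check: M·(-2, -3) = (-4, -6) = 2·(-2, -3).

-3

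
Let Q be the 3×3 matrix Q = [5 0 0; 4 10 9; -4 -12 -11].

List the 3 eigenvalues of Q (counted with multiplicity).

-2, 1, 5

Compute the characteristic polynomial p(r) = det(rI - Q).
Cofactor expansion gives p(r) = r^3 - 4r^2 - 7r + 10.
Rational-root test: r = -2 gives p(-2) = 0.
Dividing by (r + 2) leaves r^2 - 6r + 5.
The quadratic factors as (r - 1)·(r - 5).
Eigenvalues: -2, 1, 5.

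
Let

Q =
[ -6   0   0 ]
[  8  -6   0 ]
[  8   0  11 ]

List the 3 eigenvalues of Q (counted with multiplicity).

Q is lower triangular, so its eigenvalues are the diagonal entries.
Diagonal: -6, -6, 11.

-6, -6, 11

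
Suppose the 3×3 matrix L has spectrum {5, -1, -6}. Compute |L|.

30

det(L) is the product of the eigenvalues: (5) · (-1) · (-6) = 30.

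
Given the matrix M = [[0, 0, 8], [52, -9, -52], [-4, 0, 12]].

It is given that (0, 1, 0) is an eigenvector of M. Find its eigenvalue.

Compute Mv: M·(0, 1, 0) = (0, -9, 0).
Since Mv = λv, compare component 2: -9 = λ·1, so λ = -9.

-9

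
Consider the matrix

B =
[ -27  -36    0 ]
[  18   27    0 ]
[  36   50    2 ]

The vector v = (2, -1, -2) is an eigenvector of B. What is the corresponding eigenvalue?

Compute Bv: B·(2, -1, -2) = (-18, 9, 18).
Since Bv = λv, compare component 1: -18 = λ·2, so λ = -9.

-9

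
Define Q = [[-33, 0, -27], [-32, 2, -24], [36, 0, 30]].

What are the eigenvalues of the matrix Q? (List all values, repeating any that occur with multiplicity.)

The characteristic polynomial is p(μ) = det(μI - Q).
Expanding along the first row, p(μ) = μ^3 + μ^2 - 24μ + 36.
Try μ = 2: p(2) = 0, so 2 is a root.
Factor out (μ - 2): p(μ) = (μ - 2)·(μ^2 + 3μ - 18).
The quadratic factors as (μ + 6)·(μ - 3).
Eigenvalues: -6, 2, 3.

-6, 2, 3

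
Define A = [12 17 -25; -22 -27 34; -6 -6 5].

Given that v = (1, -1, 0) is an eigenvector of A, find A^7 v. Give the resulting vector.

First find the eigenvalue: Av = (-5, 5, 0) = -5·(1, -1, 0), so λ = -5.
Then A^7 v = λ^7·v = (-5)^7·(1, -1, 0) = -78125·(1, -1, 0) = (-78125, 78125, 0).

(-78125, 78125, 0)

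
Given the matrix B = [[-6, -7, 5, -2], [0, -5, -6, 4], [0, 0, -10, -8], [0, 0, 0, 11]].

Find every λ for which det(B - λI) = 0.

B is upper triangular, so its eigenvalues are the diagonal entries.
Diagonal: -6, -5, -10, 11.

-10, -6, -5, 11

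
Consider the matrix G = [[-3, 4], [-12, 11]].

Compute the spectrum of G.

det(G - λI) = (-3 - λ)(11 - λ) - (4)·(-12) = λ^2 - 8λ + 15.
This factors as (λ - 3)·(λ - 5) = 0.
Eigenvalues: 3, 5.

3, 5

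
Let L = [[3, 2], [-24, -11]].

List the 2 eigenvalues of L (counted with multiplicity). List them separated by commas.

-5, -3

det(L - λI) = (3 - λ)(-11 - λ) - (2)·(-24) = λ^2 + 8λ + 15.
This factors as (λ + 5)·(λ + 3) = 0.
Eigenvalues: -5, -3.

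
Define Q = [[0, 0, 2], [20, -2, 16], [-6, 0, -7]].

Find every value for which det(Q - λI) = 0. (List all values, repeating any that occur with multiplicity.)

-4, -3, -2

Compute the characteristic polynomial p(λ) = det(λI - Q).
Cofactor expansion gives p(λ) = λ^3 + 9λ^2 + 26λ + 24.
Since p(-2) = 0, λ = -2 is a root.
Factor out (λ + 2): p(λ) = (λ + 2)·(λ^2 + 7λ + 12).
The quadratic factors as (λ + 4)·(λ + 3).
Eigenvalues: -4, -3, -2.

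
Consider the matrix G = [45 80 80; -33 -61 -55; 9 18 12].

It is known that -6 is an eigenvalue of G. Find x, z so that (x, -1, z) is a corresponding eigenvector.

We need (G + 6I)v = 0.
G + 6I = [[51, 80, 80], [-33, -55, -55], [9, 18, 18]].
Row 1: (51)·x + (80)·-1 + (80)·z = 0
Row 2: (-33)·x + (-55)·-1 + (-55)·z = 0
Row 3: (9)·x + (18)·-1 + (18)·z = 0
Solving gives x = 0, z = 1.
Check: G·(0, -1, 1) = (0, 6, -6) = -6·(0, -1, 1).

0, 1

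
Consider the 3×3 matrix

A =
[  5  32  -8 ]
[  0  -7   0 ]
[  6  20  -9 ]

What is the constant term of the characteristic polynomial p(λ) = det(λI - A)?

21

p(0) = det(0·I − A) = det(−A) = (−1)^3·det(A).
det(A) = -21, so p(0) = 21.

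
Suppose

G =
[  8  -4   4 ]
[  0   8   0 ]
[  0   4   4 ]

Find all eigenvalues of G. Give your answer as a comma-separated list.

4, 8, 8

Compute the characteristic polynomial p(λ) = det(λI - G).
Expanding along the first row, p(λ) = λ^3 - 20λ^2 + 128λ - 256.
Since p(4) = 0, λ = 4 is a root.
Dividing by (λ - 4) leaves λ^2 - 16λ + 64.
The quadratic factor is (λ - 8)^2.
Eigenvalues: 4, 8, 8.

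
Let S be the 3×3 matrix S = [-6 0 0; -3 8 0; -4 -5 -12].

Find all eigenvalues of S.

-12, -6, 8

S is lower triangular, so its eigenvalues are the diagonal entries.
Diagonal: -6, 8, -12.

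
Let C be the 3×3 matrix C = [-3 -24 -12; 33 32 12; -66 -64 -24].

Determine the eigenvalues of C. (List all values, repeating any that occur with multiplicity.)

The characteristic polynomial is p(μ) = det(μI - C).
Cofactor expansion gives p(μ) = μ^3 - 5μ^2 - 24μ.
Rational-root test: μ = 8 gives p(8) = 0.
Factor out (μ - 8): p(μ) = (μ - 8)·(μ^2 + 3μ).
The quadratic factors as (μ + 3)·μ.
Eigenvalues: -3, 0, 8.

-3, 0, 8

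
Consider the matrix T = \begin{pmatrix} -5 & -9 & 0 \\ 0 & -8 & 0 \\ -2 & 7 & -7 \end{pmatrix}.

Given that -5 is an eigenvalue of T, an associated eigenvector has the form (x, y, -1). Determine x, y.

1, 0

We need (T + 5I)v = 0.
T + 5I = [[0, -9, 0], [0, -3, 0], [-2, 7, -2]].
Row 1: (0)·x + (-9)·y + (0)·-1 = 0
Row 2: (0)·x + (-3)·y + (0)·-1 = 0
Row 3: (-2)·x + (7)·y + (-2)·-1 = 0
Solving gives x = 1, y = 0.
Check: T·(1, 0, -1) = (-5, 0, 5) = -5·(1, 0, -1).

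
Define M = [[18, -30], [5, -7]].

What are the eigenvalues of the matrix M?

3, 8

det(M - λI) = (18 - λ)(-7 - λ) - (-30)·(5) = λ^2 - 11λ + 24.
This factors as (λ - 3)·(λ - 8) = 0.
Eigenvalues: 3, 8.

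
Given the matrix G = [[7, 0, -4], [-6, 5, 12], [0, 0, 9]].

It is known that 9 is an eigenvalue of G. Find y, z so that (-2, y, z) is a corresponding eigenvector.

6, 1

We need (G - 9I)v = 0.
G - 9I = [[-2, 0, -4], [-6, -4, 12], [0, 0, 0]].
Row 1: (-2)·-2 + (0)·y + (-4)·z = 0
Row 2: (-6)·-2 + (-4)·y + (12)·z = 0
Row 3: (0)·-2 + (0)·y + (0)·z = 0
Solving gives y = 6, z = 1.
Check: G·(-2, 6, 1) = (-18, 54, 9) = 9·(-2, 6, 1).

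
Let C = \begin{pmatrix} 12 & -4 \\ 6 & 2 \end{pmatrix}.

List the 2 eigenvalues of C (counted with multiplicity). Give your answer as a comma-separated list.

6, 8

det(C - μI) = (12 - μ)(2 - μ) - (-4)·(6) = μ^2 - 14μ + 48.
This factors as (μ - 6)·(μ - 8) = 0.
Eigenvalues: 6, 8.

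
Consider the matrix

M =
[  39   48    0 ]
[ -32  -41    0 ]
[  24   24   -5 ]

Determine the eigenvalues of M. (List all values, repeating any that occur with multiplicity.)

-9, -5, 7

The characteristic polynomial is p(lambda) = det(lambda·I - M).
Expanding along the first row, p(lambda) = lambda^3 + 7·lambda^2 - 53·lambda - 315.
Rational-root test: lambda = -5 gives p(-5) = 0.
Factor out (lambda + 5): p(lambda) = (lambda + 5)·(lambda^2 + 2·lambda - 63).
The quadratic factors as (lambda + 9)·(lambda - 7).
Eigenvalues: -9, -5, 7.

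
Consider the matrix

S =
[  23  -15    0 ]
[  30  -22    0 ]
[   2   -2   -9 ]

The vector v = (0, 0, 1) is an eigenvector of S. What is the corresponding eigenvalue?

Compute Sv: S·(0, 0, 1) = (0, 0, -9).
Since Sv = λv, compare component 3: -9 = λ·1, so λ = -9.

-9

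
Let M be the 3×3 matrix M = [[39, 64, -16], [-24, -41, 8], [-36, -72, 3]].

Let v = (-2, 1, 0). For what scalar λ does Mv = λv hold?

7

Compute Mv: M·(-2, 1, 0) = (-14, 7, 0).
Since Mv = λv, compare component 1: -14 = λ·-2, so λ = 7.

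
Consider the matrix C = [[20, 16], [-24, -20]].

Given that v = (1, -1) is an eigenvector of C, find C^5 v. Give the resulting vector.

(1024, -1024)

First find the eigenvalue: Cv = (4, -4) = 4·(1, -1), so λ = 4.
Then C^5 v = λ^5·v = 4^5·(1, -1) = 1024·(1, -1) = (1024, -1024).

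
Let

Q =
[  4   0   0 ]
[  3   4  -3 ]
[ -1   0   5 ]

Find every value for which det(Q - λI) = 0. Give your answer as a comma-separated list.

Compute the characteristic polynomial p(s) = det(sI - Q).
Cofactor expansion gives p(s) = s^3 - 13s^2 + 56s - 80.
Rational-root test: s = 4 gives p(4) = 0.
Factor out (s - 4): p(s) = (s - 4)·(s^2 - 9s + 20).
The quadratic factors as (s - 4)·(s - 5).
Eigenvalues: 4, 4, 5.

4, 4, 5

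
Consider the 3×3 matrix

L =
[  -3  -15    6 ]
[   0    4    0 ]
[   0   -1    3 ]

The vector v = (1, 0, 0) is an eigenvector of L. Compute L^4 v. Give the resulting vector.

(81, 0, 0)

First find the eigenvalue: Lv = (-3, 0, 0) = -3·(1, 0, 0), so λ = -3.
Then L^4 v = λ^4·v = (-3)^4·(1, 0, 0) = 81·(1, 0, 0) = (81, 0, 0).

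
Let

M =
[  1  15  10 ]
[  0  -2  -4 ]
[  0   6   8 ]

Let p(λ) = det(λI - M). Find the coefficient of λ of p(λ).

p(λ) = λ^3 - 7λ^2 + 14λ - 8.
The coefficient of λ is 14.

14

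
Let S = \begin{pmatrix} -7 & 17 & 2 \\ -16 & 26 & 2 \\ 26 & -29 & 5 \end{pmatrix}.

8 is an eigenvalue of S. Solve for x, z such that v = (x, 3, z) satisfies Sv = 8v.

We need (S - 8I)v = 0.
S - 8I = [[-15, 17, 2], [-16, 18, 2], [26, -29, -3]].
Row 1: (-15)·x + (17)·3 + (2)·z = 0
Row 2: (-16)·x + (18)·3 + (2)·z = 0
Row 3: (26)·x + (-29)·3 + (-3)·z = 0
Solving gives x = 3, z = -3.
Check: S·(3, 3, -3) = (24, 24, -24) = 8·(3, 3, -3).

3, -3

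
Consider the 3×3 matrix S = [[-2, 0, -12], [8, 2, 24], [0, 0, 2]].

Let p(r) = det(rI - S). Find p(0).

p(0) = det(0·I − S) = det(−S) = (−1)^3·det(S).
det(S) = -8, so p(0) = 8.

8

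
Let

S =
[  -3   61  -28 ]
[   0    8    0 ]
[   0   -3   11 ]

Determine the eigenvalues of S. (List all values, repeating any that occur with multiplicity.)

-3, 8, 11

The characteristic polynomial is p(λ) = det(λI - S).
Expanding the 3×3 determinant: p(λ) = λ^3 - 16λ^2 + 31λ + 264.
Rational-root test: λ = 8 gives p(8) = 0.
Factor out (λ - 8): p(λ) = (λ - 8)·(λ^2 - 8λ - 33).
The quadratic factors as (λ + 3)·(λ - 11).
Eigenvalues: -3, 8, 11.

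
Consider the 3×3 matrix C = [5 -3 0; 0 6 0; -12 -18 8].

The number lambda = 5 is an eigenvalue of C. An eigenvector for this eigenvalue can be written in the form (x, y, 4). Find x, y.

1, 0

We need (C - 5I)v = 0.
C - 5I = [[0, -3, 0], [0, 1, 0], [-12, -18, 3]].
Row 1: (0)·x + (-3)·y + (0)·4 = 0
Row 2: (0)·x + (1)·y + (0)·4 = 0
Row 3: (-12)·x + (-18)·y + (3)·4 = 0
Solving gives x = 1, y = 0.
Check: C·(1, 0, 4) = (5, 0, 20) = 5·(1, 0, 4).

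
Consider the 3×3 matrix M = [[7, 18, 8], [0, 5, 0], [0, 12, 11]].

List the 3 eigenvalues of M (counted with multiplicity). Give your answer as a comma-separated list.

The characteristic polynomial is p(λ) = det(λI - M).
Cofactor expansion gives p(λ) = λ^3 - 23λ^2 + 167λ - 385.
Rational-root test: λ = 5 gives p(5) = 0.
Dividing by (λ - 5) leaves λ^2 - 18λ + 77.
The quadratic factors as (λ - 7)·(λ - 11).
Eigenvalues: 5, 7, 11.

5, 7, 11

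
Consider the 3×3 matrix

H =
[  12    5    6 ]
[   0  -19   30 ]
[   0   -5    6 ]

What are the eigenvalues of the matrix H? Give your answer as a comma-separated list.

Compute the characteristic polynomial p(t) = det(tI - H).
Expanding along the first row, p(t) = t^3 + t^2 - 120t - 432.
Rational-root test: t = 12 gives p(12) = 0.
Factor out (t - 12): p(t) = (t - 12)·(t^2 + 13t + 36).
The quadratic factors as (t + 9)·(t + 4).
Eigenvalues: -9, -4, 12.

-9, -4, 12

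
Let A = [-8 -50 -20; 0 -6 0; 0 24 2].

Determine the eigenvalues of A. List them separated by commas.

The characteristic polynomial is p(μ) = det(μI - A).
Expanding the 3×3 determinant: p(μ) = μ^3 + 12μ^2 + 20μ - 96.
Try μ = 2: p(2) = 0, so 2 is a root.
Factor out (μ - 2): p(μ) = (μ - 2)·(μ^2 + 14μ + 48).
The quadratic factors as (μ + 8)·(μ + 6).
Eigenvalues: -8, -6, 2.

-8, -6, 2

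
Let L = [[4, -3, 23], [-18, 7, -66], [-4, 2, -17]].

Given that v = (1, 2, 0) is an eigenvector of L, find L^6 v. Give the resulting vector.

(64, 128, 0)

First find the eigenvalue: Lv = (-2, -4, 0) = -2·(1, 2, 0), so λ = -2.
Then L^6 v = λ^6·v = (-2)^6·(1, 2, 0) = 64·(1, 2, 0) = (64, 128, 0).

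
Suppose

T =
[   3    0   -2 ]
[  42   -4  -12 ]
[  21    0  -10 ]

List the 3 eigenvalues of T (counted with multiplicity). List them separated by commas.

Set up det(tI - T) = 0.
Expanding the 3×3 determinant: p(t) = t^3 + 11t^2 + 40t + 48.
Try t = -4: p(-4) = 0, so -4 is a root.
Factor out (t + 4): p(t) = (t + 4)·(t^2 + 7t + 12).
The quadratic factors as (t + 4)·(t + 3).
Eigenvalues: -4, -4, -3.

-4, -4, -3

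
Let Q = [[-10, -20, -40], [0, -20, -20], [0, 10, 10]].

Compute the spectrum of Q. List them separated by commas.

-10, -10, 0

Set up det(rI - Q) = 0.
Cofactor expansion gives p(r) = r^3 + 20r^2 + 100r.
Try r = 0: p(0) = 0, so 0 is a root.
Factor out r: p(r) = r·(r^2 + 20r + 100).
The quadratic factor is (r + 10)^2.
Eigenvalues: -10, -10, 0.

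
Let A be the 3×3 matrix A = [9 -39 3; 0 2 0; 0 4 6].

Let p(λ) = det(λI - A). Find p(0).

-108

p(0) = det(0·I − A) = det(−A) = (−1)^3·det(A).
det(A) = 108, so p(0) = -108.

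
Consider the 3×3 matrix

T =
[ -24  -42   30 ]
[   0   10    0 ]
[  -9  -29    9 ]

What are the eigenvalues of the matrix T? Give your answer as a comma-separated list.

Compute the characteristic polynomial p(λ) = det(λI - T).
Expanding the 3×3 determinant: p(λ) = λ^3 + 5λ^2 - 96λ - 540.
Since p(-9) = 0, λ = -9 is a root.
Dividing by (λ + 9) leaves λ^2 - 4λ - 60.
The quadratic factors as (λ + 6)·(λ - 10).
Eigenvalues: -9, -6, 10.

-9, -6, 10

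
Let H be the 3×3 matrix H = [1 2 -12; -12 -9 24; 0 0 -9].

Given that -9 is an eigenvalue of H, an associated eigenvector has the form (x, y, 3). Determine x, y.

We need (H + 9I)v = 0.
H + 9I = [[10, 2, -12], [-12, 0, 24], [0, 0, 0]].
Row 1: (10)·x + (2)·y + (-12)·3 = 0
Row 2: (-12)·x + (0)·y + (24)·3 = 0
Row 3: (0)·x + (0)·y + (0)·3 = 0
Solving gives x = 6, y = -12.
Check: H·(6, -12, 3) = (-54, 108, -27) = -9·(6, -12, 3).

6, -12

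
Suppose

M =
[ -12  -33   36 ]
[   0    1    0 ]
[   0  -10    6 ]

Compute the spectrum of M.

The characteristic polynomial is p(s) = det(sI - M).
Expanding the 3×3 determinant: p(s) = s^3 + 5s^2 - 78s + 72.
Since p(1) = 0, s = 1 is a root.
Dividing by (s - 1) leaves s^2 + 6s - 72.
The quadratic factors as (s + 12)·(s - 6).
Eigenvalues: -12, 1, 6.

-12, 1, 6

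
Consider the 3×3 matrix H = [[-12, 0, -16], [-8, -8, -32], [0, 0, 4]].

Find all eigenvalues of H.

-12, -8, 4

The characteristic polynomial is p(λ) = det(λI - H).
Expanding along the first row, p(λ) = λ^3 + 16λ^2 + 16λ - 384.
Since p(4) = 0, λ = 4 is a root.
Factor out (λ - 4): p(λ) = (λ - 4)·(λ^2 + 20λ + 96).
The quadratic factors as (λ + 12)·(λ + 8).
Eigenvalues: -12, -8, 4.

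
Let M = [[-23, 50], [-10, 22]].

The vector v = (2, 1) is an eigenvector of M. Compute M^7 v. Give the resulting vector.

(256, 128)

First find the eigenvalue: Mv = (4, 2) = 2·(2, 1), so λ = 2.
Then M^7 v = λ^7·v = 2^7·(2, 1) = 128·(2, 1) = (256, 128).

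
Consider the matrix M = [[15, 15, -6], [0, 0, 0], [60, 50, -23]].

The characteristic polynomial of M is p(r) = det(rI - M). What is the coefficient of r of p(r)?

p(r) = r^3 + 8r^2 + 15r.
The coefficient of r is 15.

15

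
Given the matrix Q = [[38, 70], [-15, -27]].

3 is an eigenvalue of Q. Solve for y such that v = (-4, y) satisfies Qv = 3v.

We need (Q - 3I)v = 0.
Q - 3I = [[35, 70], [-15, -30]].
Row 1: (35)·-4 + (70)·y = 0
Row 2: (-15)·-4 + (-30)·y = 0
Solving gives y = 2.
Check: Q·(-4, 2) = (-12, 6) = 3·(-4, 2).

2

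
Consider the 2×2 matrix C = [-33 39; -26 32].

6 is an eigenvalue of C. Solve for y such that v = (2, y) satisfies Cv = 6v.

We need (C - 6I)v = 0.
C - 6I = [[-39, 39], [-26, 26]].
Row 1: (-39)·2 + (39)·y = 0
Row 2: (-26)·2 + (26)·y = 0
Solving gives y = 2.
Check: C·(2, 2) = (12, 12) = 6·(2, 2).

2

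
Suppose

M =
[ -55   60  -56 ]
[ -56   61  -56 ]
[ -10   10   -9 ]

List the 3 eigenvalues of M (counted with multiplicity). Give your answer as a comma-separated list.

Set up det(lambda·I - M) = 0.
Expanding the 3×3 determinant: p(lambda) = lambda^3 + 3·lambda^2 - 49·lambda + 45.
Rational-root test: lambda = 1 gives p(1) = 0.
Factor out (lambda - 1): p(lambda) = (lambda - 1)·(lambda^2 + 4·lambda - 45).
The quadratic factors as (lambda + 9)·(lambda - 5).
Eigenvalues: -9, 1, 5.

-9, 1, 5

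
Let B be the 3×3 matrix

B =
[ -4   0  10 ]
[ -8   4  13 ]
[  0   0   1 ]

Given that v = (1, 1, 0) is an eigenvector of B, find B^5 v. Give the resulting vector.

(-1024, -1024, 0)

First find the eigenvalue: Bv = (-4, -4, 0) = -4·(1, 1, 0), so λ = -4.
Then B^5 v = λ^5·v = (-4)^5·(1, 1, 0) = -1024·(1, 1, 0) = (-1024, -1024, 0).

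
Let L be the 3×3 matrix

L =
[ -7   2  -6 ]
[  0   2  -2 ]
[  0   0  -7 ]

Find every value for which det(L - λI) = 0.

L is upper triangular, so its eigenvalues are the diagonal entries.
Diagonal: -7, 2, -7.

-7, -7, 2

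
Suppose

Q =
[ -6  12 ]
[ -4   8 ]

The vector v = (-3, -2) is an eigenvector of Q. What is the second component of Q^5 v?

First find the eigenvalue: Qv = (-6, -4) = 2·(-3, -2), so λ = 2.
Then Q^5 v = λ^5·v = 2^5·(-3, -2) = 32·(-3, -2) = (-96, -64).

-64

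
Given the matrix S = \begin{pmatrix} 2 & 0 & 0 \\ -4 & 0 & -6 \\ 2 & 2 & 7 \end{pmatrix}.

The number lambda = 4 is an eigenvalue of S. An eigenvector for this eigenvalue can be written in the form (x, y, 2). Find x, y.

We need (S - 4I)v = 0.
S - 4I = [[-2, 0, 0], [-4, -4, -6], [2, 2, 3]].
Row 1: (-2)·x + (0)·y + (0)·2 = 0
Row 2: (-4)·x + (-4)·y + (-6)·2 = 0
Row 3: (2)·x + (2)·y + (3)·2 = 0
Solving gives x = 0, y = -3.
Check: S·(0, -3, 2) = (0, -12, 8) = 4·(0, -3, 2).

0, -3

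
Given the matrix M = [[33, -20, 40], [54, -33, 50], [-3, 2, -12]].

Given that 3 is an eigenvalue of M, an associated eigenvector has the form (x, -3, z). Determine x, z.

We need (M - 3I)v = 0.
M - 3I = [[30, -20, 40], [54, -36, 50], [-3, 2, -15]].
Row 1: (30)·x + (-20)·-3 + (40)·z = 0
Row 2: (54)·x + (-36)·-3 + (50)·z = 0
Row 3: (-3)·x + (2)·-3 + (-15)·z = 0
Solving gives x = -2, z = 0.
Check: M·(-2, -3, 0) = (-6, -9, 0) = 3·(-2, -3, 0).

-2, 0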